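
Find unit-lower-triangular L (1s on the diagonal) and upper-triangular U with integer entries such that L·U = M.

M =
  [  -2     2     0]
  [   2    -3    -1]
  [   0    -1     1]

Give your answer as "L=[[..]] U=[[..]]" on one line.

  R1 -= -1·R0 → [0,-1,-1]
  R2 -= 0·R0 → [0,-1,1]
  R2 -= 1·R1 → [0,0,2]

L=[[1,0,0],[-1,1,0],[0,1,1]] U=[[-2,2,0],[0,-1,-1],[0,0,2]]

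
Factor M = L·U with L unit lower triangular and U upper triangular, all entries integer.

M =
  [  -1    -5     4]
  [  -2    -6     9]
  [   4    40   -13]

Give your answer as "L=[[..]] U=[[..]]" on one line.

L=[[1,0,0],[2,1,0],[-4,5,1]] U=[[-1,-5,4],[0,4,1],[0,0,-2]]

  row1 -= 2·row0 → [0,4,1]
  row2 -= -4·row0 → [0,20,3]
  row2 -= 5·row1 → [0,0,-2]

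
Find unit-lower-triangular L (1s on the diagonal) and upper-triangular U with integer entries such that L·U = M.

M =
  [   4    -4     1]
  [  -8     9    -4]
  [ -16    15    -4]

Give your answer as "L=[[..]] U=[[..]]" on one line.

L=[[1,0,0],[-2,1,0],[-4,-1,1]] U=[[4,-4,1],[0,1,-2],[0,0,-2]]

  R1 -= -2·R0 → [0,1,-2]
  R2 -= -4·R0 → [0,-1,0]
  R2 -= -1·R1 → [0,0,-2]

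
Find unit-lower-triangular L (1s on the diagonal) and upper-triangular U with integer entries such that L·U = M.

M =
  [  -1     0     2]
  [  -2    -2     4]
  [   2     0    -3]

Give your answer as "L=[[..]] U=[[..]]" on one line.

  R1 -= 2·R0 → [0,-2,0]
  R2 -= -2·R0 → [0,0,1]
  R2 -= 0·R1 → [0,0,1]

L=[[1,0,0],[2,1,0],[-2,0,1]] U=[[-1,0,2],[0,-2,0],[0,0,1]]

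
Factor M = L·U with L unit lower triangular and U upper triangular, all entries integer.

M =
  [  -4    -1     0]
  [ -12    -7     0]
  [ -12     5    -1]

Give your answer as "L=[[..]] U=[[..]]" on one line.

  r1 -= 3·r0 → [0,-4,0]
  r2 -= 3·r0 → [0,8,-1]
  r2 -= -2·r1 → [0,0,-1]

L=[[1,0,0],[3,1,0],[3,-2,1]] U=[[-4,-1,0],[0,-4,0],[0,0,-1]]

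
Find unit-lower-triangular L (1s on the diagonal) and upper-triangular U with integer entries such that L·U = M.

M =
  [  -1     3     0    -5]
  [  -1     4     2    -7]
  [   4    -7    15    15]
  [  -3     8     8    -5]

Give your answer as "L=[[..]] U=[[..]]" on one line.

  row1 -= 1·row0 → [0,1,2,-2]
  row2 -= -4·row0 → [0,5,15,-5]
  row3 -= 3·row0 → [0,-1,8,10]
  row2 -= 5·row1 → [0,0,5,5]
  row3 -= -1·row1 → [0,0,10,8]
  row3 -= 2·row2 → [0,0,0,-2]

L=[[1,0,0,0],[1,1,0,0],[-4,5,1,0],[3,-1,2,1]] U=[[-1,3,0,-5],[0,1,2,-2],[0,0,5,5],[0,0,0,-2]]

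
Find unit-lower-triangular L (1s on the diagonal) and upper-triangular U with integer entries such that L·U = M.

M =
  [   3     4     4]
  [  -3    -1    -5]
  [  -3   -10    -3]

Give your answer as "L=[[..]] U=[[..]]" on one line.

L=[[1,0,0],[-1,1,0],[-1,-2,1]] U=[[3,4,4],[0,3,-1],[0,0,-1]]

  row1 -= -1·row0 → [0,3,-1]
  row2 -= -1·row0 → [0,-6,1]
  row2 -= -2·row1 → [0,0,-1]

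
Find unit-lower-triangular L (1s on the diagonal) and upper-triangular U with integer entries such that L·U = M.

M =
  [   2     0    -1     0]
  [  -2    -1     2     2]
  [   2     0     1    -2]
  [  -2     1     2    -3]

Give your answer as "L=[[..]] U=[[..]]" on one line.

L=[[1,0,0,0],[-1,1,0,0],[1,0,1,0],[-1,-1,1,1]] U=[[2,0,-1,0],[0,-1,1,2],[0,0,2,-2],[0,0,0,1]]

  r1 -= -1·r0 → [0,-1,1,2]
  r2 -= 1·r0 → [0,0,2,-2]
  r3 -= -1·r0 → [0,1,1,-3]
  r2 -= 0·r1 → [0,0,2,-2]
  r3 -= -1·r1 → [0,0,2,-1]
  r3 -= 1·r2 → [0,0,0,1]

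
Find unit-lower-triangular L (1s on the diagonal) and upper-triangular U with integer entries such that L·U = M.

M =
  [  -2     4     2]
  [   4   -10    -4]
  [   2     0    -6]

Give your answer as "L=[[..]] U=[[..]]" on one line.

L=[[1,0,0],[-2,1,0],[-1,-2,1]] U=[[-2,4,2],[0,-2,0],[0,0,-4]]

  r1 -= -2·r0 → [0,-2,0]
  r2 -= -1·r0 → [0,4,-4]
  r2 -= -2·r1 → [0,0,-4]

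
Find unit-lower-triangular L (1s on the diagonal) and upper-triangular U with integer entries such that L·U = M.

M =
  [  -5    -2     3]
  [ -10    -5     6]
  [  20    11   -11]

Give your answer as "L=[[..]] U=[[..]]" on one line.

L=[[1,0,0],[2,1,0],[-4,-3,1]] U=[[-5,-2,3],[0,-1,0],[0,0,1]]

  R1 -= 2·R0 → [0,-1,0]
  R2 -= -4·R0 → [0,3,1]
  R2 -= -3·R1 → [0,0,1]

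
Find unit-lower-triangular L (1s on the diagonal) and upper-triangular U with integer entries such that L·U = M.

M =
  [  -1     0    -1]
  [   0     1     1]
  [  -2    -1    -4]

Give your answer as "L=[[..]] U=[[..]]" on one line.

L=[[1,0,0],[0,1,0],[2,-1,1]] U=[[-1,0,-1],[0,1,1],[0,0,-1]]

  R1 -= 0·R0 → [0,1,1]
  R2 -= 2·R0 → [0,-1,-2]
  R2 -= -1·R1 → [0,0,-1]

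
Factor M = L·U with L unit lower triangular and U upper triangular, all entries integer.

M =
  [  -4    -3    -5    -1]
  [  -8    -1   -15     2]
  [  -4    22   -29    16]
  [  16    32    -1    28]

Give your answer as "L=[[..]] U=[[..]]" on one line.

  r1 -= 2·r0 → [0,5,-5,4]
  r2 -= 1·r0 → [0,25,-24,17]
  r3 -= -4·r0 → [0,20,-21,24]
  r2 -= 5·r1 → [0,0,1,-3]
  r3 -= 4·r1 → [0,0,-1,8]
  r3 -= -1·r2 → [0,0,0,5]

L=[[1,0,0,0],[2,1,0,0],[1,5,1,0],[-4,4,-1,1]] U=[[-4,-3,-5,-1],[0,5,-5,4],[0,0,1,-3],[0,0,0,5]]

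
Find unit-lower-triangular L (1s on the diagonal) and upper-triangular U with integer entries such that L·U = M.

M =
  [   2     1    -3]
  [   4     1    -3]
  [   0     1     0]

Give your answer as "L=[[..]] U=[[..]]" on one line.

  row1 -= 2·row0 → [0,-1,3]
  row2 -= 0·row0 → [0,1,0]
  row2 -= -1·row1 → [0,0,3]

L=[[1,0,0],[2,1,0],[0,-1,1]] U=[[2,1,-3],[0,-1,3],[0,0,3]]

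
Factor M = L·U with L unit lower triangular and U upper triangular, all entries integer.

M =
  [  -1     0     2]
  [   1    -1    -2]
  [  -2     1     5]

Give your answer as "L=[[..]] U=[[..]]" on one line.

  r1 -= -1·r0 → [0,-1,0]
  r2 -= 2·r0 → [0,1,1]
  r2 -= -1·r1 → [0,0,1]

L=[[1,0,0],[-1,1,0],[2,-1,1]] U=[[-1,0,2],[0,-1,0],[0,0,1]]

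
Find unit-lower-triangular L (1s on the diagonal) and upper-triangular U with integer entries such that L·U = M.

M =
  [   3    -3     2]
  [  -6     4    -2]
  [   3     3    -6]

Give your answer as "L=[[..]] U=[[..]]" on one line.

L=[[1,0,0],[-2,1,0],[1,-3,1]] U=[[3,-3,2],[0,-2,2],[0,0,-2]]

  row1 -= -2·row0 → [0,-2,2]
  row2 -= 1·row0 → [0,6,-8]
  row2 -= -3·row1 → [0,0,-2]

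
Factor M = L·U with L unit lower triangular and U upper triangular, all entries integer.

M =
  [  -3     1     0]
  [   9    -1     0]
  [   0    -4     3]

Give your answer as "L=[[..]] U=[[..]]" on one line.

  row1 -= -3·row0 → [0,2,0]
  row2 -= 0·row0 → [0,-4,3]
  row2 -= -2·row1 → [0,0,3]

L=[[1,0,0],[-3,1,0],[0,-2,1]] U=[[-3,1,0],[0,2,0],[0,0,3]]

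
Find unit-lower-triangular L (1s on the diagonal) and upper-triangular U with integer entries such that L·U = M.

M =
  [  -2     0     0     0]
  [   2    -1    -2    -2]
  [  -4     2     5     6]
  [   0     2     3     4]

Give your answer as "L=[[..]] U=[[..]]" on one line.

  r1 -= -1·r0 → [0,-1,-2,-2]
  r2 -= 2·r0 → [0,2,5,6]
  r3 -= 0·r0 → [0,2,3,4]
  r2 -= -2·r1 → [0,0,1,2]
  r3 -= -2·r1 → [0,0,-1,0]
  r3 -= -1·r2 → [0,0,0,2]

L=[[1,0,0,0],[-1,1,0,0],[2,-2,1,0],[0,-2,-1,1]] U=[[-2,0,0,0],[0,-1,-2,-2],[0,0,1,2],[0,0,0,2]]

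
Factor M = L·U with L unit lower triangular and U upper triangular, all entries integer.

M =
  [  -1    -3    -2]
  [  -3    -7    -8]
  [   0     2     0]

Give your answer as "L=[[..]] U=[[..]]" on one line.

  row1 -= 3·row0 → [0,2,-2]
  row2 -= 0·row0 → [0,2,0]
  row2 -= 1·row1 → [0,0,2]

L=[[1,0,0],[3,1,0],[0,1,1]] U=[[-1,-3,-2],[0,2,-2],[0,0,2]]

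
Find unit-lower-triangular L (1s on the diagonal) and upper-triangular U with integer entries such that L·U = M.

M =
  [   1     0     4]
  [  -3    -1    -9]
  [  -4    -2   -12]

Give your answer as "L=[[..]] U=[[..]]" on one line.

  r1 -= -3·r0 → [0,-1,3]
  r2 -= -4·r0 → [0,-2,4]
  r2 -= 2·r1 → [0,0,-2]

L=[[1,0,0],[-3,1,0],[-4,2,1]] U=[[1,0,4],[0,-1,3],[0,0,-2]]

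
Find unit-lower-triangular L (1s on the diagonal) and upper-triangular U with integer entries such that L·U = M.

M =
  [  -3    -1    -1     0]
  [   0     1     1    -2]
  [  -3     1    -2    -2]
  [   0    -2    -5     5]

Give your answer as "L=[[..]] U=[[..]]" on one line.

  R1 -= 0·R0 → [0,1,1,-2]
  R2 -= 1·R0 → [0,2,-1,-2]
  R3 -= 0·R0 → [0,-2,-5,5]
  R2 -= 2·R1 → [0,0,-3,2]
  R3 -= -2·R1 → [0,0,-3,1]
  R3 -= 1·R2 → [0,0,0,-1]

L=[[1,0,0,0],[0,1,0,0],[1,2,1,0],[0,-2,1,1]] U=[[-3,-1,-1,0],[0,1,1,-2],[0,0,-3,2],[0,0,0,-1]]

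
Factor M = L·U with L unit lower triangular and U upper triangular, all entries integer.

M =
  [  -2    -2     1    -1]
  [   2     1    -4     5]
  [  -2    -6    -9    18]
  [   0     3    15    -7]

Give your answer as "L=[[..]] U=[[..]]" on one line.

L=[[1,0,0,0],[-1,1,0,0],[1,4,1,0],[0,-3,3,1]] U=[[-2,-2,1,-1],[0,-1,-3,4],[0,0,2,3],[0,0,0,-4]]

  R1 -= -1·R0 → [0,-1,-3,4]
  R2 -= 1·R0 → [0,-4,-10,19]
  R3 -= 0·R0 → [0,3,15,-7]
  R2 -= 4·R1 → [0,0,2,3]
  R3 -= -3·R1 → [0,0,6,5]
  R3 -= 3·R2 → [0,0,0,-4]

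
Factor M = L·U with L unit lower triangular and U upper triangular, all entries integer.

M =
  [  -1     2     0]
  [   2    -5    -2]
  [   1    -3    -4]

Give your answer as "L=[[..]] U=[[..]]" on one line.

  r1 -= -2·r0 → [0,-1,-2]
  r2 -= -1·r0 → [0,-1,-4]
  r2 -= 1·r1 → [0,0,-2]

L=[[1,0,0],[-2,1,0],[-1,1,1]] U=[[-1,2,0],[0,-1,-2],[0,0,-2]]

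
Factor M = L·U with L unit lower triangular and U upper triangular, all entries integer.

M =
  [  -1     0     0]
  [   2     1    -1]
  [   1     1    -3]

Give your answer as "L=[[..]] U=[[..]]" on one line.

L=[[1,0,0],[-2,1,0],[-1,1,1]] U=[[-1,0,0],[0,1,-1],[0,0,-2]]

  row1 -= -2·row0 → [0,1,-1]
  row2 -= -1·row0 → [0,1,-3]
  row2 -= 1·row1 → [0,0,-2]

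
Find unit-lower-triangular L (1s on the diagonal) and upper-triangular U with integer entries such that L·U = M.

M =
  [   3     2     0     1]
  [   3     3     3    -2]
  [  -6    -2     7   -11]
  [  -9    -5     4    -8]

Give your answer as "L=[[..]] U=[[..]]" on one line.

  r1 -= 1·r0 → [0,1,3,-3]
  r2 -= -2·r0 → [0,2,7,-9]
  r3 -= -3·r0 → [0,1,4,-5]
  r2 -= 2·r1 → [0,0,1,-3]
  r3 -= 1·r1 → [0,0,1,-2]
  r3 -= 1·r2 → [0,0,0,1]

L=[[1,0,0,0],[1,1,0,0],[-2,2,1,0],[-3,1,1,1]] U=[[3,2,0,1],[0,1,3,-3],[0,0,1,-3],[0,0,0,1]]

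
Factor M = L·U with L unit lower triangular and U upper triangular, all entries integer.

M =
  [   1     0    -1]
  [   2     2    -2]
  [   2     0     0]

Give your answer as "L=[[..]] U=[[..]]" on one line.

  r1 -= 2·r0 → [0,2,0]
  r2 -= 2·r0 → [0,0,2]
  r2 -= 0·r1 → [0,0,2]

L=[[1,0,0],[2,1,0],[2,0,1]] U=[[1,0,-1],[0,2,0],[0,0,2]]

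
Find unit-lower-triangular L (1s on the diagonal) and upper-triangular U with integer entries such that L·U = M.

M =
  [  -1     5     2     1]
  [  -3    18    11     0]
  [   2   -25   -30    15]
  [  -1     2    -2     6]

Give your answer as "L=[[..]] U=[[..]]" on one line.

L=[[1,0,0,0],[3,1,0,0],[-2,-5,1,0],[1,-1,-1,1]] U=[[-1,5,2,1],[0,3,5,-3],[0,0,-1,2],[0,0,0,4]]

  r1 -= 3·r0 → [0,3,5,-3]
  r2 -= -2·r0 → [0,-15,-26,17]
  r3 -= 1·r0 → [0,-3,-4,5]
  r2 -= -5·r1 → [0,0,-1,2]
  r3 -= -1·r1 → [0,0,1,2]
  r3 -= -1·r2 → [0,0,0,4]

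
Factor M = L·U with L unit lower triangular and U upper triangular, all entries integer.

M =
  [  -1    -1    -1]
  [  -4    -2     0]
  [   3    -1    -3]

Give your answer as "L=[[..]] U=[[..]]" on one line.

  R1 -= 4·R0 → [0,2,4]
  R2 -= -3·R0 → [0,-4,-6]
  R2 -= -2·R1 → [0,0,2]

L=[[1,0,0],[4,1,0],[-3,-2,1]] U=[[-1,-1,-1],[0,2,4],[0,0,2]]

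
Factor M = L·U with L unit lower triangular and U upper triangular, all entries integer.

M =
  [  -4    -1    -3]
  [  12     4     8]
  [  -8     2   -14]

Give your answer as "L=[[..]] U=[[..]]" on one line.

L=[[1,0,0],[-3,1,0],[2,4,1]] U=[[-4,-1,-3],[0,1,-1],[0,0,-4]]

  r1 -= -3·r0 → [0,1,-1]
  r2 -= 2·r0 → [0,4,-8]
  r2 -= 4·r1 → [0,0,-4]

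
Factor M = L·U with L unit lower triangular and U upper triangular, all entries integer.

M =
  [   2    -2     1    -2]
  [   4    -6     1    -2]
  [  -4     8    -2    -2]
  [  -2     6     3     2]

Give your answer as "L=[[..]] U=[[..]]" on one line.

  r1 -= 2·r0 → [0,-2,-1,2]
  r2 -= -2·r0 → [0,4,0,-6]
  r3 -= -1·r0 → [0,4,4,0]
  r2 -= -2·r1 → [0,0,-2,-2]
  r3 -= -2·r1 → [0,0,2,4]
  r3 -= -1·r2 → [0,0,0,2]

L=[[1,0,0,0],[2,1,0,0],[-2,-2,1,0],[-1,-2,-1,1]] U=[[2,-2,1,-2],[0,-2,-1,2],[0,0,-2,-2],[0,0,0,2]]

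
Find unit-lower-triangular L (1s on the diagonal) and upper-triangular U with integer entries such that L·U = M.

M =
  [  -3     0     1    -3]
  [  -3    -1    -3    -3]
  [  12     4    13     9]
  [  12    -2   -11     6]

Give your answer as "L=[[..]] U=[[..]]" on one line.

  R1 -= 1·R0 → [0,-1,-4,0]
  R2 -= -4·R0 → [0,4,17,-3]
  R3 -= -4·R0 → [0,-2,-7,-6]
  R2 -= -4·R1 → [0,0,1,-3]
  R3 -= 2·R1 → [0,0,1,-6]
  R3 -= 1·R2 → [0,0,0,-3]

L=[[1,0,0,0],[1,1,0,0],[-4,-4,1,0],[-4,2,1,1]] U=[[-3,0,1,-3],[0,-1,-4,0],[0,0,1,-3],[0,0,0,-3]]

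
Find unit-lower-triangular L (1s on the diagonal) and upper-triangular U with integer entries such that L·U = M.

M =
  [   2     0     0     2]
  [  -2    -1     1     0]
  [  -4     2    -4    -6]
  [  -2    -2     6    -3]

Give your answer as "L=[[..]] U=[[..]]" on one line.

L=[[1,0,0,0],[-1,1,0,0],[-2,-2,1,0],[-1,2,-2,1]] U=[[2,0,0,2],[0,-1,1,2],[0,0,-2,2],[0,0,0,-1]]

  row1 -= -1·row0 → [0,-1,1,2]
  row2 -= -2·row0 → [0,2,-4,-2]
  row3 -= -1·row0 → [0,-2,6,-1]
  row2 -= -2·row1 → [0,0,-2,2]
  row3 -= 2·row1 → [0,0,4,-5]
  row3 -= -2·row2 → [0,0,0,-1]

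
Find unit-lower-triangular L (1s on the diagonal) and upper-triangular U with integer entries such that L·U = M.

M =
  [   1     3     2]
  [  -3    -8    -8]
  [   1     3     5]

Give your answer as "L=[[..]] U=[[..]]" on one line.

  R1 -= -3·R0 → [0,1,-2]
  R2 -= 1·R0 → [0,0,3]
  R2 -= 0·R1 → [0,0,3]

L=[[1,0,0],[-3,1,0],[1,0,1]] U=[[1,3,2],[0,1,-2],[0,0,3]]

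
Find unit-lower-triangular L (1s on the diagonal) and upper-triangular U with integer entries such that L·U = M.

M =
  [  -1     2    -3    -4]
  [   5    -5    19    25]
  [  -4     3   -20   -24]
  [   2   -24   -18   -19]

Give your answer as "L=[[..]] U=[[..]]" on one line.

  R1 -= -5·R0 → [0,5,4,5]
  R2 -= 4·R0 → [0,-5,-8,-8]
  R3 -= -2·R0 → [0,-20,-24,-27]
  R2 -= -1·R1 → [0,0,-4,-3]
  R3 -= -4·R1 → [0,0,-8,-7]
  R3 -= 2·R2 → [0,0,0,-1]

L=[[1,0,0,0],[-5,1,0,0],[4,-1,1,0],[-2,-4,2,1]] U=[[-1,2,-3,-4],[0,5,4,5],[0,0,-4,-3],[0,0,0,-1]]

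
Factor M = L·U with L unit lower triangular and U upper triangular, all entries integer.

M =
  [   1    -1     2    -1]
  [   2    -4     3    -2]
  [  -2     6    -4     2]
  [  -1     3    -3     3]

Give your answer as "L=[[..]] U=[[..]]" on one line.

  row1 -= 2·row0 → [0,-2,-1,0]
  row2 -= -2·row0 → [0,4,0,0]
  row3 -= -1·row0 → [0,2,-1,2]
  row2 -= -2·row1 → [0,0,-2,0]
  row3 -= -1·row1 → [0,0,-2,2]
  row3 -= 1·row2 → [0,0,0,2]

L=[[1,0,0,0],[2,1,0,0],[-2,-2,1,0],[-1,-1,1,1]] U=[[1,-1,2,-1],[0,-2,-1,0],[0,0,-2,0],[0,0,0,2]]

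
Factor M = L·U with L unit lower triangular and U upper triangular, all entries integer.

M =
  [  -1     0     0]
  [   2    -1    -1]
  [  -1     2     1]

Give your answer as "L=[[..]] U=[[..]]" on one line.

L=[[1,0,0],[-2,1,0],[1,-2,1]] U=[[-1,0,0],[0,-1,-1],[0,0,-1]]

  r1 -= -2·r0 → [0,-1,-1]
  r2 -= 1·r0 → [0,2,1]
  r2 -= -2·r1 → [0,0,-1]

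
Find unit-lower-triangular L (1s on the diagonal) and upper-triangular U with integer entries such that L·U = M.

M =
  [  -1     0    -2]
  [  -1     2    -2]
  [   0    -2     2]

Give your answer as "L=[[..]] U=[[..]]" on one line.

L=[[1,0,0],[1,1,0],[0,-1,1]] U=[[-1,0,-2],[0,2,0],[0,0,2]]

  r1 -= 1·r0 → [0,2,0]
  r2 -= 0·r0 → [0,-2,2]
  r2 -= -1·r1 → [0,0,2]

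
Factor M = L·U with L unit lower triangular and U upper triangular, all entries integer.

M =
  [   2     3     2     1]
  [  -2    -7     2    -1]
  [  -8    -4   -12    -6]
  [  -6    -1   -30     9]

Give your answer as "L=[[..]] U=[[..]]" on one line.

  row1 -= -1·row0 → [0,-4,4,0]
  row2 -= -4·row0 → [0,8,-4,-2]
  row3 -= -3·row0 → [0,8,-24,12]
  row2 -= -2·row1 → [0,0,4,-2]
  row3 -= -2·row1 → [0,0,-16,12]
  row3 -= -4·row2 → [0,0,0,4]

L=[[1,0,0,0],[-1,1,0,0],[-4,-2,1,0],[-3,-2,-4,1]] U=[[2,3,2,1],[0,-4,4,0],[0,0,4,-2],[0,0,0,4]]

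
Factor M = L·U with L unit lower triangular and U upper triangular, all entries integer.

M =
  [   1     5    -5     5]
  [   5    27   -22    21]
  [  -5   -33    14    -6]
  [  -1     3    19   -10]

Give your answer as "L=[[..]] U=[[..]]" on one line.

L=[[1,0,0,0],[5,1,0,0],[-5,-4,1,0],[-1,4,2,1]] U=[[1,5,-5,5],[0,2,3,-4],[0,0,1,3],[0,0,0,5]]

  R1 -= 5·R0 → [0,2,3,-4]
  R2 -= -5·R0 → [0,-8,-11,19]
  R3 -= -1·R0 → [0,8,14,-5]
  R2 -= -4·R1 → [0,0,1,3]
  R3 -= 4·R1 → [0,0,2,11]
  R3 -= 2·R2 → [0,0,0,5]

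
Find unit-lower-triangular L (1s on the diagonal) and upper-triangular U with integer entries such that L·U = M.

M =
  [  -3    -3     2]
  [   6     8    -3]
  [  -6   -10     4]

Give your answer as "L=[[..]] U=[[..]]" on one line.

L=[[1,0,0],[-2,1,0],[2,-2,1]] U=[[-3,-3,2],[0,2,1],[0,0,2]]

  row1 -= -2·row0 → [0,2,1]
  row2 -= 2·row0 → [0,-4,0]
  row2 -= -2·row1 → [0,0,2]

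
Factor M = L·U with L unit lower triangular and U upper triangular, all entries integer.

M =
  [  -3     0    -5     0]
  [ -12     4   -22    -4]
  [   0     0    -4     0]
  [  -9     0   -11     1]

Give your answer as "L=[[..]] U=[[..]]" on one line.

  r1 -= 4·r0 → [0,4,-2,-4]
  r2 -= 0·r0 → [0,0,-4,0]
  r3 -= 3·r0 → [0,0,4,1]
  r2 -= 0·r1 → [0,0,-4,0]
  r3 -= 0·r1 → [0,0,4,1]
  r3 -= -1·r2 → [0,0,0,1]

L=[[1,0,0,0],[4,1,0,0],[0,0,1,0],[3,0,-1,1]] U=[[-3,0,-5,0],[0,4,-2,-4],[0,0,-4,0],[0,0,0,1]]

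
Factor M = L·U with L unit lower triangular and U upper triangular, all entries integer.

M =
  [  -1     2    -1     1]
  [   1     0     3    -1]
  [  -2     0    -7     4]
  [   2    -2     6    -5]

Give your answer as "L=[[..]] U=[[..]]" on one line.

  R1 -= -1·R0 → [0,2,2,0]
  R2 -= 2·R0 → [0,-4,-5,2]
  R3 -= -2·R0 → [0,2,4,-3]
  R2 -= -2·R1 → [0,0,-1,2]
  R3 -= 1·R1 → [0,0,2,-3]
  R3 -= -2·R2 → [0,0,0,1]

L=[[1,0,0,0],[-1,1,0,0],[2,-2,1,0],[-2,1,-2,1]] U=[[-1,2,-1,1],[0,2,2,0],[0,0,-1,2],[0,0,0,1]]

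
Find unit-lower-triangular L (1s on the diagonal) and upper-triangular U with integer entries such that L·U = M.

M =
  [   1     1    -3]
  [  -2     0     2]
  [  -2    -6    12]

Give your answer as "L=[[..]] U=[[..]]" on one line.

L=[[1,0,0],[-2,1,0],[-2,-2,1]] U=[[1,1,-3],[0,2,-4],[0,0,-2]]

  row1 -= -2·row0 → [0,2,-4]
  row2 -= -2·row0 → [0,-4,6]
  row2 -= -2·row1 → [0,0,-2]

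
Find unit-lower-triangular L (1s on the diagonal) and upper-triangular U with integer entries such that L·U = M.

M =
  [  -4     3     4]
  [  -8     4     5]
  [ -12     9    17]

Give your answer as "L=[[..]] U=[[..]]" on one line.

L=[[1,0,0],[2,1,0],[3,0,1]] U=[[-4,3,4],[0,-2,-3],[0,0,5]]

  row1 -= 2·row0 → [0,-2,-3]
  row2 -= 3·row0 → [0,0,5]
  row2 -= 0·row1 → [0,0,5]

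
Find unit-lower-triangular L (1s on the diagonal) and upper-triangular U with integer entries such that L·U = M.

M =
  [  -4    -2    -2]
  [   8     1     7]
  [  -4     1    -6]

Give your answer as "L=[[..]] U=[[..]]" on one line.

L=[[1,0,0],[-2,1,0],[1,-1,1]] U=[[-4,-2,-2],[0,-3,3],[0,0,-1]]

  row1 -= -2·row0 → [0,-3,3]
  row2 -= 1·row0 → [0,3,-4]
  row2 -= -1·row1 → [0,0,-1]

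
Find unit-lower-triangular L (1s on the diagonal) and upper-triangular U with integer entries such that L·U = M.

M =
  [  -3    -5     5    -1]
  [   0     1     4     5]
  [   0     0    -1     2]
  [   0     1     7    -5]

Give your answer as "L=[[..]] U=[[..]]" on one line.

  R1 -= 0·R0 → [0,1,4,5]
  R2 -= 0·R0 → [0,0,-1,2]
  R3 -= 0·R0 → [0,1,7,-5]
  R2 -= 0·R1 → [0,0,-1,2]
  R3 -= 1·R1 → [0,0,3,-10]
  R3 -= -3·R2 → [0,0,0,-4]

L=[[1,0,0,0],[0,1,0,0],[0,0,1,0],[0,1,-3,1]] U=[[-3,-5,5,-1],[0,1,4,5],[0,0,-1,2],[0,0,0,-4]]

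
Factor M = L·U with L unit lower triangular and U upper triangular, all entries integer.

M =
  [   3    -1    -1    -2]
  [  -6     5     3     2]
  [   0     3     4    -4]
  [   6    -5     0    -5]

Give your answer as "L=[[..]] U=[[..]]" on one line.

  r1 -= -2·r0 → [0,3,1,-2]
  r2 -= 0·r0 → [0,3,4,-4]
  r3 -= 2·r0 → [0,-3,2,-1]
  r2 -= 1·r1 → [0,0,3,-2]
  r3 -= -1·r1 → [0,0,3,-3]
  r3 -= 1·r2 → [0,0,0,-1]

L=[[1,0,0,0],[-2,1,0,0],[0,1,1,0],[2,-1,1,1]] U=[[3,-1,-1,-2],[0,3,1,-2],[0,0,3,-2],[0,0,0,-1]]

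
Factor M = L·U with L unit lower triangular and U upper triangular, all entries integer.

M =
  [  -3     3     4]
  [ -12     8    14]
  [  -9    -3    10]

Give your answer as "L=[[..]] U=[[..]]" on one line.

L=[[1,0,0],[4,1,0],[3,3,1]] U=[[-3,3,4],[0,-4,-2],[0,0,4]]

  row1 -= 4·row0 → [0,-4,-2]
  row2 -= 3·row0 → [0,-12,-2]
  row2 -= 3·row1 → [0,0,4]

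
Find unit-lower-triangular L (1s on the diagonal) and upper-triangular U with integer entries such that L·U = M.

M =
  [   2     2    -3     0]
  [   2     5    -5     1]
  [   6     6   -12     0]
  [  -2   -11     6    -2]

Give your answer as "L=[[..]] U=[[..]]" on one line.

L=[[1,0,0,0],[1,1,0,0],[3,0,1,0],[-1,-3,1,1]] U=[[2,2,-3,0],[0,3,-2,1],[0,0,-3,0],[0,0,0,1]]

  r1 -= 1·r0 → [0,3,-2,1]
  r2 -= 3·r0 → [0,0,-3,0]
  r3 -= -1·r0 → [0,-9,3,-2]
  r2 -= 0·r1 → [0,0,-3,0]
  r3 -= -3·r1 → [0,0,-3,1]
  r3 -= 1·r2 → [0,0,0,1]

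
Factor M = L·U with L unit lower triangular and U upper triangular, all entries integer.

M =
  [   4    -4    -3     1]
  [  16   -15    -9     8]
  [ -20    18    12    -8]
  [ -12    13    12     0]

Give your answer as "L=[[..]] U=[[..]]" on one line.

L=[[1,0,0,0],[4,1,0,0],[-5,-2,1,0],[-3,1,0,1]] U=[[4,-4,-3,1],[0,1,3,4],[0,0,3,5],[0,0,0,-1]]

  R1 -= 4·R0 → [0,1,3,4]
  R2 -= -5·R0 → [0,-2,-3,-3]
  R3 -= -3·R0 → [0,1,3,3]
  R2 -= -2·R1 → [0,0,3,5]
  R3 -= 1·R1 → [0,0,0,-1]
  R3 -= 0·R2 → [0,0,0,-1]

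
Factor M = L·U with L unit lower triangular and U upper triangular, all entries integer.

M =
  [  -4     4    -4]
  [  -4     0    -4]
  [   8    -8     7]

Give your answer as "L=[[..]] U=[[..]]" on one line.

  r1 -= 1·r0 → [0,-4,0]
  r2 -= -2·r0 → [0,0,-1]
  r2 -= 0·r1 → [0,0,-1]

L=[[1,0,0],[1,1,0],[-2,0,1]] U=[[-4,4,-4],[0,-4,0],[0,0,-1]]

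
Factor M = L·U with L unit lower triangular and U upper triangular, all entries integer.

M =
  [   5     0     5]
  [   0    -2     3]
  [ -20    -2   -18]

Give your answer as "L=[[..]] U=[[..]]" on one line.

  row1 -= 0·row0 → [0,-2,3]
  row2 -= -4·row0 → [0,-2,2]
  row2 -= 1·row1 → [0,0,-1]

L=[[1,0,0],[0,1,0],[-4,1,1]] U=[[5,0,5],[0,-2,3],[0,0,-1]]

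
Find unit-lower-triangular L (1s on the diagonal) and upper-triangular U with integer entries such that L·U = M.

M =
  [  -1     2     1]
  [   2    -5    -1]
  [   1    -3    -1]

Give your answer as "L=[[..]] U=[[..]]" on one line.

L=[[1,0,0],[-2,1,0],[-1,1,1]] U=[[-1,2,1],[0,-1,1],[0,0,-1]]

  R1 -= -2·R0 → [0,-1,1]
  R2 -= -1·R0 → [0,-1,0]
  R2 -= 1·R1 → [0,0,-1]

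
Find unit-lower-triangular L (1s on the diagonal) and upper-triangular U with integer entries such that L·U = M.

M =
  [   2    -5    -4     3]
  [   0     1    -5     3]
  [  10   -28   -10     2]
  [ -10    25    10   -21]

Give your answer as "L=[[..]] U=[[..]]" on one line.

  R1 -= 0·R0 → [0,1,-5,3]
  R2 -= 5·R0 → [0,-3,10,-13]
  R3 -= -5·R0 → [0,0,-10,-6]
  R2 -= -3·R1 → [0,0,-5,-4]
  R3 -= 0·R1 → [0,0,-10,-6]
  R3 -= 2·R2 → [0,0,0,2]

L=[[1,0,0,0],[0,1,0,0],[5,-3,1,0],[-5,0,2,1]] U=[[2,-5,-4,3],[0,1,-5,3],[0,0,-5,-4],[0,0,0,2]]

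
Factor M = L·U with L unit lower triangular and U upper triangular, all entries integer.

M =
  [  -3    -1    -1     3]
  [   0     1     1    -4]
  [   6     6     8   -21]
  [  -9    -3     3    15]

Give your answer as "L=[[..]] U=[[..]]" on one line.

  row1 -= 0·row0 → [0,1,1,-4]
  row2 -= -2·row0 → [0,4,6,-15]
  row3 -= 3·row0 → [0,0,6,6]
  row2 -= 4·row1 → [0,0,2,1]
  row3 -= 0·row1 → [0,0,6,6]
  row3 -= 3·row2 → [0,0,0,3]

L=[[1,0,0,0],[0,1,0,0],[-2,4,1,0],[3,0,3,1]] U=[[-3,-1,-1,3],[0,1,1,-4],[0,0,2,1],[0,0,0,3]]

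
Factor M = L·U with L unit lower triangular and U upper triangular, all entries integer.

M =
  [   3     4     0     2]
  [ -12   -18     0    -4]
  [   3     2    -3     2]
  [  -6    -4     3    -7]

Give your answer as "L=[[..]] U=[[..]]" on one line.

L=[[1,0,0,0],[-4,1,0,0],[1,1,1,0],[-2,-2,-1,1]] U=[[3,4,0,2],[0,-2,0,4],[0,0,-3,-4],[0,0,0,1]]

  R1 -= -4·R0 → [0,-2,0,4]
  R2 -= 1·R0 → [0,-2,-3,0]
  R3 -= -2·R0 → [0,4,3,-3]
  R2 -= 1·R1 → [0,0,-3,-4]
  R3 -= -2·R1 → [0,0,3,5]
  R3 -= -1·R2 → [0,0,0,1]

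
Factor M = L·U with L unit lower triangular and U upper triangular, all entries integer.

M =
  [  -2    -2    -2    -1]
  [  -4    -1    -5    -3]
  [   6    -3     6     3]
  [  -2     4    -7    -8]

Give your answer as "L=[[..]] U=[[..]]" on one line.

L=[[1,0,0,0],[2,1,0,0],[-3,-3,1,0],[1,2,1,1]] U=[[-2,-2,-2,-1],[0,3,-1,-1],[0,0,-3,-3],[0,0,0,-2]]

  R1 -= 2·R0 → [0,3,-1,-1]
  R2 -= -3·R0 → [0,-9,0,0]
  R3 -= 1·R0 → [0,6,-5,-7]
  R2 -= -3·R1 → [0,0,-3,-3]
  R3 -= 2·R1 → [0,0,-3,-5]
  R3 -= 1·R2 → [0,0,0,-2]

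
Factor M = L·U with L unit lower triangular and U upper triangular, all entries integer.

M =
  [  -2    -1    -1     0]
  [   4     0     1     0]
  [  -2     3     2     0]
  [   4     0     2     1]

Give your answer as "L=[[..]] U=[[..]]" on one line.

L=[[1,0,0,0],[-2,1,0,0],[1,-2,1,0],[-2,1,1,1]] U=[[-2,-1,-1,0],[0,-2,-1,0],[0,0,1,0],[0,0,0,1]]

  R1 -= -2·R0 → [0,-2,-1,0]
  R2 -= 1·R0 → [0,4,3,0]
  R3 -= -2·R0 → [0,-2,0,1]
  R2 -= -2·R1 → [0,0,1,0]
  R3 -= 1·R1 → [0,0,1,1]
  R3 -= 1·R2 → [0,0,0,1]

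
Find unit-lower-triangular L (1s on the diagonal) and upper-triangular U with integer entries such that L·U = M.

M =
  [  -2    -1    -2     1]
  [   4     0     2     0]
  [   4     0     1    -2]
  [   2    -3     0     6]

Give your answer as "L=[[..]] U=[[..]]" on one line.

  R1 -= -2·R0 → [0,-2,-2,2]
  R2 -= -2·R0 → [0,-2,-3,0]
  R3 -= -1·R0 → [0,-4,-2,7]
  R2 -= 1·R1 → [0,0,-1,-2]
  R3 -= 2·R1 → [0,0,2,3]
  R3 -= -2·R2 → [0,0,0,-1]

L=[[1,0,0,0],[-2,1,0,0],[-2,1,1,0],[-1,2,-2,1]] U=[[-2,-1,-2,1],[0,-2,-2,2],[0,0,-1,-2],[0,0,0,-1]]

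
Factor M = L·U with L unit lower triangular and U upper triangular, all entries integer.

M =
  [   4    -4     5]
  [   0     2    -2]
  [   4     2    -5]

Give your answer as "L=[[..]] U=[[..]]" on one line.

L=[[1,0,0],[0,1,0],[1,3,1]] U=[[4,-4,5],[0,2,-2],[0,0,-4]]

  r1 -= 0·r0 → [0,2,-2]
  r2 -= 1·r0 → [0,6,-10]
  r2 -= 3·r1 → [0,0,-4]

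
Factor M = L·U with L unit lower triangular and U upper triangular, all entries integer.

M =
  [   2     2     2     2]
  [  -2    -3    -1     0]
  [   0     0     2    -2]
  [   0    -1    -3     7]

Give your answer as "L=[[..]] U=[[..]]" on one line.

L=[[1,0,0,0],[-1,1,0,0],[0,0,1,0],[0,1,-2,1]] U=[[2,2,2,2],[0,-1,1,2],[0,0,2,-2],[0,0,0,1]]

  row1 -= -1·row0 → [0,-1,1,2]
  row2 -= 0·row0 → [0,0,2,-2]
  row3 -= 0·row0 → [0,-1,-3,7]
  row2 -= 0·row1 → [0,0,2,-2]
  row3 -= 1·row1 → [0,0,-4,5]
  row3 -= -2·row2 → [0,0,0,1]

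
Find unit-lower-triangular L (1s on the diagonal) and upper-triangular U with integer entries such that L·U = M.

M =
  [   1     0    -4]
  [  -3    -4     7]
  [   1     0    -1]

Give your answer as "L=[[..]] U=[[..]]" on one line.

L=[[1,0,0],[-3,1,0],[1,0,1]] U=[[1,0,-4],[0,-4,-5],[0,0,3]]

  row1 -= -3·row0 → [0,-4,-5]
  row2 -= 1·row0 → [0,0,3]
  row2 -= 0·row1 → [0,0,3]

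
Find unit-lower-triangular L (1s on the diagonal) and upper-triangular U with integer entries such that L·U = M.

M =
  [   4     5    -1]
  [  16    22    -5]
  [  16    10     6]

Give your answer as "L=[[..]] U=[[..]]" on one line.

  row1 -= 4·row0 → [0,2,-1]
  row2 -= 4·row0 → [0,-10,10]
  row2 -= -5·row1 → [0,0,5]

L=[[1,0,0],[4,1,0],[4,-5,1]] U=[[4,5,-1],[0,2,-1],[0,0,5]]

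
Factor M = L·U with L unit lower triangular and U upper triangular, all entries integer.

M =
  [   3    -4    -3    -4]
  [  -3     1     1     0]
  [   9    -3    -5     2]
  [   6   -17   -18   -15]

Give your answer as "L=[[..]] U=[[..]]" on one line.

  R1 -= -1·R0 → [0,-3,-2,-4]
  R2 -= 3·R0 → [0,9,4,14]
  R3 -= 2·R0 → [0,-9,-12,-7]
  R2 -= -3·R1 → [0,0,-2,2]
  R3 -= 3·R1 → [0,0,-6,5]
  R3 -= 3·R2 → [0,0,0,-1]

L=[[1,0,0,0],[-1,1,0,0],[3,-3,1,0],[2,3,3,1]] U=[[3,-4,-3,-4],[0,-3,-2,-4],[0,0,-2,2],[0,0,0,-1]]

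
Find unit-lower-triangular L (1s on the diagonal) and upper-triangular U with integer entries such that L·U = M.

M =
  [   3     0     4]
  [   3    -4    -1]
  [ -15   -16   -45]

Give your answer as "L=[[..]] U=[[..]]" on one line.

L=[[1,0,0],[1,1,0],[-5,4,1]] U=[[3,0,4],[0,-4,-5],[0,0,-5]]

  R1 -= 1·R0 → [0,-4,-5]
  R2 -= -5·R0 → [0,-16,-25]
  R2 -= 4·R1 → [0,0,-5]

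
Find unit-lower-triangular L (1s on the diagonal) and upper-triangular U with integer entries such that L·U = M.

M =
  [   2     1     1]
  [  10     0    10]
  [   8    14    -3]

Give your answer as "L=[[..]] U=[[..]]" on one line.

L=[[1,0,0],[5,1,0],[4,-2,1]] U=[[2,1,1],[0,-5,5],[0,0,3]]

  r1 -= 5·r0 → [0,-5,5]
  r2 -= 4·r0 → [0,10,-7]
  r2 -= -2·r1 → [0,0,3]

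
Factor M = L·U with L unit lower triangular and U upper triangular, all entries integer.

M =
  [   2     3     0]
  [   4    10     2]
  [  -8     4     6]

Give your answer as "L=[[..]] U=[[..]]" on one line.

  R1 -= 2·R0 → [0,4,2]
  R2 -= -4·R0 → [0,16,6]
  R2 -= 4·R1 → [0,0,-2]

L=[[1,0,0],[2,1,0],[-4,4,1]] U=[[2,3,0],[0,4,2],[0,0,-2]]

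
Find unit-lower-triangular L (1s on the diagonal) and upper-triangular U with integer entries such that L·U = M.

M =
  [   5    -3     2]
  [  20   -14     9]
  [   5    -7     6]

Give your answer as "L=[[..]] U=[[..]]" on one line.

  R1 -= 4·R0 → [0,-2,1]
  R2 -= 1·R0 → [0,-4,4]
  R2 -= 2·R1 → [0,0,2]

L=[[1,0,0],[4,1,0],[1,2,1]] U=[[5,-3,2],[0,-2,1],[0,0,2]]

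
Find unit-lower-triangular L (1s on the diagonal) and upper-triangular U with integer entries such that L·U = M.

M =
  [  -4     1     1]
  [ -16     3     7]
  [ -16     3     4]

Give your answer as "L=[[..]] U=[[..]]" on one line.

  R1 -= 4·R0 → [0,-1,3]
  R2 -= 4·R0 → [0,-1,0]
  R2 -= 1·R1 → [0,0,-3]

L=[[1,0,0],[4,1,0],[4,1,1]] U=[[-4,1,1],[0,-1,3],[0,0,-3]]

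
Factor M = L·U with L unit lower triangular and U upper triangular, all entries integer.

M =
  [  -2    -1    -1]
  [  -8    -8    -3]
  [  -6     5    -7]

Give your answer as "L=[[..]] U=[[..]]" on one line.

  R1 -= 4·R0 → [0,-4,1]
  R2 -= 3·R0 → [0,8,-4]
  R2 -= -2·R1 → [0,0,-2]

L=[[1,0,0],[4,1,0],[3,-2,1]] U=[[-2,-1,-1],[0,-4,1],[0,0,-2]]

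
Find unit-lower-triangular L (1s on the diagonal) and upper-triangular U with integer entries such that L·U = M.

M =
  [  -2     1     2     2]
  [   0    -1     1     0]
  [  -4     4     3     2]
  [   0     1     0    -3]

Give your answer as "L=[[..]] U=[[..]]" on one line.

  row1 -= 0·row0 → [0,-1,1,0]
  row2 -= 2·row0 → [0,2,-1,-2]
  row3 -= 0·row0 → [0,1,0,-3]
  row2 -= -2·row1 → [0,0,1,-2]
  row3 -= -1·row1 → [0,0,1,-3]
  row3 -= 1·row2 → [0,0,0,-1]

L=[[1,0,0,0],[0,1,0,0],[2,-2,1,0],[0,-1,1,1]] U=[[-2,1,2,2],[0,-1,1,0],[0,0,1,-2],[0,0,0,-1]]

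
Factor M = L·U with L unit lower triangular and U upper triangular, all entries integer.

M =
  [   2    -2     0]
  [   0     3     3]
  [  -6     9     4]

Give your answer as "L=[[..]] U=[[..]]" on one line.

L=[[1,0,0],[0,1,0],[-3,1,1]] U=[[2,-2,0],[0,3,3],[0,0,1]]

  row1 -= 0·row0 → [0,3,3]
  row2 -= -3·row0 → [0,3,4]
  row2 -= 1·row1 → [0,0,1]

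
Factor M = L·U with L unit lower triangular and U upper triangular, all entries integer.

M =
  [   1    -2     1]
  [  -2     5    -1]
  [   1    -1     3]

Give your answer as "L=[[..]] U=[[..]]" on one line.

  r1 -= -2·r0 → [0,1,1]
  r2 -= 1·r0 → [0,1,2]
  r2 -= 1·r1 → [0,0,1]

L=[[1,0,0],[-2,1,0],[1,1,1]] U=[[1,-2,1],[0,1,1],[0,0,1]]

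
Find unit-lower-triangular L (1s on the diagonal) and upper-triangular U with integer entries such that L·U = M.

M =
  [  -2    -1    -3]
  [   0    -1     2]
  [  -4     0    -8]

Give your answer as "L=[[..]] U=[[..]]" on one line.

  R1 -= 0·R0 → [0,-1,2]
  R2 -= 2·R0 → [0,2,-2]
  R2 -= -2·R1 → [0,0,2]

L=[[1,0,0],[0,1,0],[2,-2,1]] U=[[-2,-1,-3],[0,-1,2],[0,0,2]]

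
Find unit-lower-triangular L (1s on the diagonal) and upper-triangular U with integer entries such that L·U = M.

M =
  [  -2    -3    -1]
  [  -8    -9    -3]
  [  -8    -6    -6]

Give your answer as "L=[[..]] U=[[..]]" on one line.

  row1 -= 4·row0 → [0,3,1]
  row2 -= 4·row0 → [0,6,-2]
  row2 -= 2·row1 → [0,0,-4]

L=[[1,0,0],[4,1,0],[4,2,1]] U=[[-2,-3,-1],[0,3,1],[0,0,-4]]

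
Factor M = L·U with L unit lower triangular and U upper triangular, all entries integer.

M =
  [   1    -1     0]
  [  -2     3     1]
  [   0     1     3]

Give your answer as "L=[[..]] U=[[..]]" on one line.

L=[[1,0,0],[-2,1,0],[0,1,1]] U=[[1,-1,0],[0,1,1],[0,0,2]]

  r1 -= -2·r0 → [0,1,1]
  r2 -= 0·r0 → [0,1,3]
  r2 -= 1·r1 → [0,0,2]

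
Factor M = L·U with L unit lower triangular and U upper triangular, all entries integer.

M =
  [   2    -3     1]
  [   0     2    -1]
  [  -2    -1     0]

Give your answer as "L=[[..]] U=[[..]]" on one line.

  r1 -= 0·r0 → [0,2,-1]
  r2 -= -1·r0 → [0,-4,1]
  r2 -= -2·r1 → [0,0,-1]

L=[[1,0,0],[0,1,0],[-1,-2,1]] U=[[2,-3,1],[0,2,-1],[0,0,-1]]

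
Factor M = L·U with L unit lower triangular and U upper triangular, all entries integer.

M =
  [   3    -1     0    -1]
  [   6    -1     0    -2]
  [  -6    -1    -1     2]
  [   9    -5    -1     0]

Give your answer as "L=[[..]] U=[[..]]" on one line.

L=[[1,0,0,0],[2,1,0,0],[-2,-3,1,0],[3,-2,1,1]] U=[[3,-1,0,-1],[0,1,0,0],[0,0,-1,0],[0,0,0,3]]

  r1 -= 2·r0 → [0,1,0,0]
  r2 -= -2·r0 → [0,-3,-1,0]
  r3 -= 3·r0 → [0,-2,-1,3]
  r2 -= -3·r1 → [0,0,-1,0]
  r3 -= -2·r1 → [0,0,-1,3]
  r3 -= 1·r2 → [0,0,0,3]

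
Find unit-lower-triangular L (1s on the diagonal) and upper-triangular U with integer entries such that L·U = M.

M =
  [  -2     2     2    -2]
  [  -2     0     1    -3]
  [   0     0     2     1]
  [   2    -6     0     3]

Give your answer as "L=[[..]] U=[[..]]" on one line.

  R1 -= 1·R0 → [0,-2,-1,-1]
  R2 -= 0·R0 → [0,0,2,1]
  R3 -= -1·R0 → [0,-4,2,1]
  R2 -= 0·R1 → [0,0,2,1]
  R3 -= 2·R1 → [0,0,4,3]
  R3 -= 2·R2 → [0,0,0,1]

L=[[1,0,0,0],[1,1,0,0],[0,0,1,0],[-1,2,2,1]] U=[[-2,2,2,-2],[0,-2,-1,-1],[0,0,2,1],[0,0,0,1]]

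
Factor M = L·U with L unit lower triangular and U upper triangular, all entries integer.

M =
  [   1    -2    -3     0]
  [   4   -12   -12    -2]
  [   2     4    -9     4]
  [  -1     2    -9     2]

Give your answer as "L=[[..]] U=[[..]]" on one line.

L=[[1,0,0,0],[4,1,0,0],[2,-2,1,0],[-1,0,4,1]] U=[[1,-2,-3,0],[0,-4,0,-2],[0,0,-3,0],[0,0,0,2]]

  row1 -= 4·row0 → [0,-4,0,-2]
  row2 -= 2·row0 → [0,8,-3,4]
  row3 -= -1·row0 → [0,0,-12,2]
  row2 -= -2·row1 → [0,0,-3,0]
  row3 -= 0·row1 → [0,0,-12,2]
  row3 -= 4·row2 → [0,0,0,2]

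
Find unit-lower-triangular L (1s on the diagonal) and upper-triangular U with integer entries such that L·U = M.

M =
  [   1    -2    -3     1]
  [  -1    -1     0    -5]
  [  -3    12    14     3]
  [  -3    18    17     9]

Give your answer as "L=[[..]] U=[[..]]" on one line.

L=[[1,0,0,0],[-1,1,0,0],[-3,-2,1,0],[-3,-4,4,1]] U=[[1,-2,-3,1],[0,-3,-3,-4],[0,0,-1,-2],[0,0,0,4]]

  row1 -= -1·row0 → [0,-3,-3,-4]
  row2 -= -3·row0 → [0,6,5,6]
  row3 -= -3·row0 → [0,12,8,12]
  row2 -= -2·row1 → [0,0,-1,-2]
  row3 -= -4·row1 → [0,0,-4,-4]
  row3 -= 4·row2 → [0,0,0,4]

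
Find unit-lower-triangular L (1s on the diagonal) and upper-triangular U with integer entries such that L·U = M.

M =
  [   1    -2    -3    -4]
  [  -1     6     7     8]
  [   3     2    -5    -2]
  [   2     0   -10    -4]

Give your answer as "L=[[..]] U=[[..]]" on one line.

  row1 -= -1·row0 → [0,4,4,4]
  row2 -= 3·row0 → [0,8,4,10]
  row3 -= 2·row0 → [0,4,-4,4]
  row2 -= 2·row1 → [0,0,-4,2]
  row3 -= 1·row1 → [0,0,-8,0]
  row3 -= 2·row2 → [0,0,0,-4]

L=[[1,0,0,0],[-1,1,0,0],[3,2,1,0],[2,1,2,1]] U=[[1,-2,-3,-4],[0,4,4,4],[0,0,-4,2],[0,0,0,-4]]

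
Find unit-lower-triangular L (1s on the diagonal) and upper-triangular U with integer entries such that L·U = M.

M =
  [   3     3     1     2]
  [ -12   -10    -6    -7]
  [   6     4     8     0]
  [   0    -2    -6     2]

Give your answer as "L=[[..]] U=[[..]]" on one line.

  row1 -= -4·row0 → [0,2,-2,1]
  row2 -= 2·row0 → [0,-2,6,-4]
  row3 -= 0·row0 → [0,-2,-6,2]
  row2 -= -1·row1 → [0,0,4,-3]
  row3 -= -1·row1 → [0,0,-8,3]
  row3 -= -2·row2 → [0,0,0,-3]

L=[[1,0,0,0],[-4,1,0,0],[2,-1,1,0],[0,-1,-2,1]] U=[[3,3,1,2],[0,2,-2,1],[0,0,4,-3],[0,0,0,-3]]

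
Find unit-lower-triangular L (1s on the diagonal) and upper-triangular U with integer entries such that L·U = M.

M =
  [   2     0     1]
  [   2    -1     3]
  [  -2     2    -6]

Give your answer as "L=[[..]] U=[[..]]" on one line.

L=[[1,0,0],[1,1,0],[-1,-2,1]] U=[[2,0,1],[0,-1,2],[0,0,-1]]

  r1 -= 1·r0 → [0,-1,2]
  r2 -= -1·r0 → [0,2,-5]
  r2 -= -2·r1 → [0,0,-1]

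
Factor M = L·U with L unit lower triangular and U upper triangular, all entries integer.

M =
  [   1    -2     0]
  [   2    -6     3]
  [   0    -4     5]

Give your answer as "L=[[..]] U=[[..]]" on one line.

  r1 -= 2·r0 → [0,-2,3]
  r2 -= 0·r0 → [0,-4,5]
  r2 -= 2·r1 → [0,0,-1]

L=[[1,0,0],[2,1,0],[0,2,1]] U=[[1,-2,0],[0,-2,3],[0,0,-1]]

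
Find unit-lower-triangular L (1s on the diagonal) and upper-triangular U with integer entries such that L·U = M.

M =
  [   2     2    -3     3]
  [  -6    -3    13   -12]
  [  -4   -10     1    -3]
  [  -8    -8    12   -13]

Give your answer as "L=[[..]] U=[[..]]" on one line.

  R1 -= -3·R0 → [0,3,4,-3]
  R2 -= -2·R0 → [0,-6,-5,3]
  R3 -= -4·R0 → [0,0,0,-1]
  R2 -= -2·R1 → [0,0,3,-3]
  R3 -= 0·R1 → [0,0,0,-1]
  R3 -= 0·R2 → [0,0,0,-1]

L=[[1,0,0,0],[-3,1,0,0],[-2,-2,1,0],[-4,0,0,1]] U=[[2,2,-3,3],[0,3,4,-3],[0,0,3,-3],[0,0,0,-1]]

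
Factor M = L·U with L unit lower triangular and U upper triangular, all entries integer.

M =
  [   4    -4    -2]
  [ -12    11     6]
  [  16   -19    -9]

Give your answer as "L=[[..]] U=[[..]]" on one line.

  R1 -= -3·R0 → [0,-1,0]
  R2 -= 4·R0 → [0,-3,-1]
  R2 -= 3·R1 → [0,0,-1]

L=[[1,0,0],[-3,1,0],[4,3,1]] U=[[4,-4,-2],[0,-1,0],[0,0,-1]]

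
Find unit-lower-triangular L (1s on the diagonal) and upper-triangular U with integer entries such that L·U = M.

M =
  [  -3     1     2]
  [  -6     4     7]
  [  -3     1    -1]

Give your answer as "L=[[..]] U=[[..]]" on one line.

L=[[1,0,0],[2,1,0],[1,0,1]] U=[[-3,1,2],[0,2,3],[0,0,-3]]

  r1 -= 2·r0 → [0,2,3]
  r2 -= 1·r0 → [0,0,-3]
  r2 -= 0·r1 → [0,0,-3]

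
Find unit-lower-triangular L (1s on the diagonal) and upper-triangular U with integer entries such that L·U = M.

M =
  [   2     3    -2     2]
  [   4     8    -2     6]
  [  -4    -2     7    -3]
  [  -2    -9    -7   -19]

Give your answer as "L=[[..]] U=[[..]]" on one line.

  R1 -= 2·R0 → [0,2,2,2]
  R2 -= -2·R0 → [0,4,3,1]
  R3 -= -1·R0 → [0,-6,-9,-17]
  R2 -= 2·R1 → [0,0,-1,-3]
  R3 -= -3·R1 → [0,0,-3,-11]
  R3 -= 3·R2 → [0,0,0,-2]

L=[[1,0,0,0],[2,1,0,0],[-2,2,1,0],[-1,-3,3,1]] U=[[2,3,-2,2],[0,2,2,2],[0,0,-1,-3],[0,0,0,-2]]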